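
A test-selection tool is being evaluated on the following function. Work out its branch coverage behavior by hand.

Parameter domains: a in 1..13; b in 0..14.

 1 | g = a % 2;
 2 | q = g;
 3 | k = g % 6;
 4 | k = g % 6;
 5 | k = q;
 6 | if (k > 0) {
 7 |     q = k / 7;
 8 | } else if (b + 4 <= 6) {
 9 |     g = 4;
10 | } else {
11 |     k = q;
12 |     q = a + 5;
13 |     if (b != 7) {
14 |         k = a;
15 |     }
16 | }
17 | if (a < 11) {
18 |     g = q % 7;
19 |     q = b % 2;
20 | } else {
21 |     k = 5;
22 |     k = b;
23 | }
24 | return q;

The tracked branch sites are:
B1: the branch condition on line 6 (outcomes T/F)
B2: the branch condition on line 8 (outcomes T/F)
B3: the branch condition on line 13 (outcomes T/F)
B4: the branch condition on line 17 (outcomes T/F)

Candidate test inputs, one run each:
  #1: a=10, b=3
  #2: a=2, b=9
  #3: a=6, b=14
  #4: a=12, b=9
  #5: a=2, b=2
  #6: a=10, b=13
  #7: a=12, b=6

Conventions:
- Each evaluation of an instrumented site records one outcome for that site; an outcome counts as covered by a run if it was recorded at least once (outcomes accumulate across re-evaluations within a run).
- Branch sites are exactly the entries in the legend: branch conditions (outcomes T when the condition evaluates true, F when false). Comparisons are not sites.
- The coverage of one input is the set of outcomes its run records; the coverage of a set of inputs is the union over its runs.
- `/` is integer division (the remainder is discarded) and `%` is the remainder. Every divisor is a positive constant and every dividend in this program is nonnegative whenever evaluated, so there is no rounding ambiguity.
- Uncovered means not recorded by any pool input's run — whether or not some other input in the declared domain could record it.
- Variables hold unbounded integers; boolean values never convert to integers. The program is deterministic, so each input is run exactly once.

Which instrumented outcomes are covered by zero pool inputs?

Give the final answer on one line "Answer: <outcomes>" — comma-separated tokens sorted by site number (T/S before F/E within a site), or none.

#1 (a=10, b=3) -> B1->F, B2->F, B3->T, B4->T; covered: B1=F, B2=F, B3=T, B4=T
#2 (a=2, b=9) -> B1->F, B2->F, B3->T, B4->T; covered: B1=F, B2=F, B3=T, B4=T
#3 (a=6, b=14) -> B1->F, B2->F, B3->T, B4->T; covered: B1=F, B2=F, B3=T, B4=T
#4 (a=12, b=9) -> B1->F, B2->F, B3->T, B4->F; covered: B1=F, B2=F, B3=T, B4=F
#5 (a=2, b=2) -> B1->F, B2->T, B4->T; covered: B1=F, B2=T, B4=T
#6 (a=10, b=13) -> B1->F, B2->F, B3->T, B4->T; covered: B1=F, B2=F, B3=T, B4=T
#7 (a=12, b=6) -> B1->F, B2->F, B3->T, B4->F; covered: B1=F, B2=F, B3=T, B4=F
union over the pool: B1=F, B2=T, B2=F, B3=T, B4=T, B4=F
uncovered (2 of 8): B1=T, B3=F

Answer: B1=T, B3=F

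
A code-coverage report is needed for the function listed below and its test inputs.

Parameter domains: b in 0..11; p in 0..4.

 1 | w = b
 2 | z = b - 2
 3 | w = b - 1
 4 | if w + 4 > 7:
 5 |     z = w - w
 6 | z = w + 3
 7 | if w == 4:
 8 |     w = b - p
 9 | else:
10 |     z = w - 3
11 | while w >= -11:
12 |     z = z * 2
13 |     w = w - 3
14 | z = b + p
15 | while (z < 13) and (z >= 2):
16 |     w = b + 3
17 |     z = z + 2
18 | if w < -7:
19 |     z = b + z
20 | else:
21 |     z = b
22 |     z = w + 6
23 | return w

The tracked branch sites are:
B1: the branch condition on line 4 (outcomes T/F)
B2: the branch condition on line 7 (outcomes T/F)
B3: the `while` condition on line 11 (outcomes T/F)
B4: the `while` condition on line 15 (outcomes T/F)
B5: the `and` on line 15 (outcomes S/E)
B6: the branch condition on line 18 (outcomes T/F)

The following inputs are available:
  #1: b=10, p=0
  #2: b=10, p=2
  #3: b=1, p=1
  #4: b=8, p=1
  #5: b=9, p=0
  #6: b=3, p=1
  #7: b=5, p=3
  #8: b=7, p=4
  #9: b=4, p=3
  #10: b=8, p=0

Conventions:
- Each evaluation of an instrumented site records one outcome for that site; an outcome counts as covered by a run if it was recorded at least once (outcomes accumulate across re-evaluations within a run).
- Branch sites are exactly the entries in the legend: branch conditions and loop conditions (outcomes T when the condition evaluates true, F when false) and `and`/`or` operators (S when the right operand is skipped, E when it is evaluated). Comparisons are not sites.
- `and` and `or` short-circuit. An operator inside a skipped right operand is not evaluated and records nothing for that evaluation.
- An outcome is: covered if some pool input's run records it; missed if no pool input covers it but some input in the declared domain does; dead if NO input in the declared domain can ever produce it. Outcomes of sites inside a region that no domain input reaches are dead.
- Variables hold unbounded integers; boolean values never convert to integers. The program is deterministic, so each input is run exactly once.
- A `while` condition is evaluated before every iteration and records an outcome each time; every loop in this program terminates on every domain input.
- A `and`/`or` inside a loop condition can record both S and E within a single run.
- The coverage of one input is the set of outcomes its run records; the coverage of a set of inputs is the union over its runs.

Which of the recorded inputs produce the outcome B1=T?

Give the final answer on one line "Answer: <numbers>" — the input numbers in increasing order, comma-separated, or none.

input #1 (b=10, p=0): covers B1=T
input #2 (b=10, p=2): covers B1=T
input #3 (b=1, p=1): misses B1=T
input #4 (b=8, p=1): covers B1=T
input #5 (b=9, p=0): covers B1=T
input #6 (b=3, p=1): misses B1=T
input #7 (b=5, p=3): covers B1=T
input #8 (b=7, p=4): covers B1=T
input #9 (b=4, p=3): misses B1=T
input #10 (b=8, p=0): covers B1=T

Answer: 1, 2, 4, 5, 7, 8, 10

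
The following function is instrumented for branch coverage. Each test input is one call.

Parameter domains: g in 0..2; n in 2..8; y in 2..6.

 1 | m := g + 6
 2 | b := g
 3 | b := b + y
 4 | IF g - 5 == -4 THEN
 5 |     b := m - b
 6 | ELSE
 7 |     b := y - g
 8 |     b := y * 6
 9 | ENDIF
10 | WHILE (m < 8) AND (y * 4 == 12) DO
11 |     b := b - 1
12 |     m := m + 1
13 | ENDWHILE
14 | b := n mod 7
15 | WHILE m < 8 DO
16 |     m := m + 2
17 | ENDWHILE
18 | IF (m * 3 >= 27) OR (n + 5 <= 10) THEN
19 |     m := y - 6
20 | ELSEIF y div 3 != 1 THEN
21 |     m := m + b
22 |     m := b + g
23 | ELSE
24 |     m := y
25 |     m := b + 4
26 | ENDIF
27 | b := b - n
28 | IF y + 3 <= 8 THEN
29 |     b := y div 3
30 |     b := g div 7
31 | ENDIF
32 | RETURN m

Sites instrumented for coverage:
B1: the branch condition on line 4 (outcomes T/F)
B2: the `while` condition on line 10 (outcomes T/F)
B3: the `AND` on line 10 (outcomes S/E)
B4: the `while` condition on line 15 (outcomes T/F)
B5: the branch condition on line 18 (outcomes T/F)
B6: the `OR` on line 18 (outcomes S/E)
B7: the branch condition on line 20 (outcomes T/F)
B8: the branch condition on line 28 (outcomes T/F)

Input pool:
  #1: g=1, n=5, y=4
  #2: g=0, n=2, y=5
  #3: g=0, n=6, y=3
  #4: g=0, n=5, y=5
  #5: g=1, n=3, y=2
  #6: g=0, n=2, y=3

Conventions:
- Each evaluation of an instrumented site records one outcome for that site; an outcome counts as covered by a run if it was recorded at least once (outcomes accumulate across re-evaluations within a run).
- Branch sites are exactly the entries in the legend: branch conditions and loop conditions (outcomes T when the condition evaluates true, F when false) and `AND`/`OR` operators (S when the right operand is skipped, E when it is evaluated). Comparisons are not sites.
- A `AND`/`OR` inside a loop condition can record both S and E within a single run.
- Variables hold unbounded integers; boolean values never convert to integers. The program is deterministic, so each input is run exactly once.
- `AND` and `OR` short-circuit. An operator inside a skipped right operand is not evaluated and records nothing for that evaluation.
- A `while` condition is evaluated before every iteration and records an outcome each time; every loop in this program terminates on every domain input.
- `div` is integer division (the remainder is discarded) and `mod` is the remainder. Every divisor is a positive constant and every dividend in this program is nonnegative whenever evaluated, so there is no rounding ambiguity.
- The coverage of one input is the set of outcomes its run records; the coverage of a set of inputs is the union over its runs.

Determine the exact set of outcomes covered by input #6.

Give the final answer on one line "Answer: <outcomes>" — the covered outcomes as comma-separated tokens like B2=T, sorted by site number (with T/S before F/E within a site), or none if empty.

Running input #6 (g=0, n=2, y=3), event by event:
  B1->F, B3->E, B2->T, B3->E, B2->T, B3->S, B2->F, B4->F, B6->E, B5->T
  B8->T
distinct outcomes covered: B1=F, B2=T, B2=F, B3=S, B3=E, B4=F, B5=T, B6=E, B8=T

Answer: B1=F, B2=T, B2=F, B3=S, B3=E, B4=F, B5=T, B6=E, B8=T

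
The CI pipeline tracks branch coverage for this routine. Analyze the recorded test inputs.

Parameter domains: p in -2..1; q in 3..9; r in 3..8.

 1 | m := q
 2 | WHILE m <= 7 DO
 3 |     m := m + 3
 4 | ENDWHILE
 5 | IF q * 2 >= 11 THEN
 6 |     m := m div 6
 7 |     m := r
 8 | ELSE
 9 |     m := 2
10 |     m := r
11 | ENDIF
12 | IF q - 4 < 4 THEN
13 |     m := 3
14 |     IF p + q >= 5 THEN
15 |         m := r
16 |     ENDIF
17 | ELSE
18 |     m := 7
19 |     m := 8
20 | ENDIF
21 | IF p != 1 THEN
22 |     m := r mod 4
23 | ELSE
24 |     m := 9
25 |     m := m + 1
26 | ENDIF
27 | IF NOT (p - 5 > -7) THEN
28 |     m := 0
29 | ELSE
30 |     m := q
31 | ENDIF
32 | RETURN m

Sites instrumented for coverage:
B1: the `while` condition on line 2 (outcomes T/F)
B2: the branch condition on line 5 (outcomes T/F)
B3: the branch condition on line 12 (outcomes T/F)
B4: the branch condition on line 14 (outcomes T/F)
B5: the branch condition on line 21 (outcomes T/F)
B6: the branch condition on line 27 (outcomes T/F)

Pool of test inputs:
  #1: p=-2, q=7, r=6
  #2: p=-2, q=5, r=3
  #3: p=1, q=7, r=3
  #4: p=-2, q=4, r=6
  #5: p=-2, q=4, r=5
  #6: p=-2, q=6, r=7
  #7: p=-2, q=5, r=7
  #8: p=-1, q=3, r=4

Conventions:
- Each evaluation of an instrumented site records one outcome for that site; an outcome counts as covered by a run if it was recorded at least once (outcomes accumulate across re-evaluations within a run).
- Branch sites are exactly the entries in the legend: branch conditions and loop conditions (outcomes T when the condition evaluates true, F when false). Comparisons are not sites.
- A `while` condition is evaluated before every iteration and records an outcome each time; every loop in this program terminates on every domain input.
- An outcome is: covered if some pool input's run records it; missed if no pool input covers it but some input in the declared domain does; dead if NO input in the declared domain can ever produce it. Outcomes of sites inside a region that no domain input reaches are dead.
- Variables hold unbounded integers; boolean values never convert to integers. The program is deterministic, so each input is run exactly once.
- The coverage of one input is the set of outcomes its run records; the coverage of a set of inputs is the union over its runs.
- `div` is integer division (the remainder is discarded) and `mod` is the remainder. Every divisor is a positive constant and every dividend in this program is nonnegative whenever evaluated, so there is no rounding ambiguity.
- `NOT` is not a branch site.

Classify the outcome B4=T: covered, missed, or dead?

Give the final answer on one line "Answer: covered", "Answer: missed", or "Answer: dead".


B4=T is recorded by pool input(s) 1, 3 -> covered
Answer: covered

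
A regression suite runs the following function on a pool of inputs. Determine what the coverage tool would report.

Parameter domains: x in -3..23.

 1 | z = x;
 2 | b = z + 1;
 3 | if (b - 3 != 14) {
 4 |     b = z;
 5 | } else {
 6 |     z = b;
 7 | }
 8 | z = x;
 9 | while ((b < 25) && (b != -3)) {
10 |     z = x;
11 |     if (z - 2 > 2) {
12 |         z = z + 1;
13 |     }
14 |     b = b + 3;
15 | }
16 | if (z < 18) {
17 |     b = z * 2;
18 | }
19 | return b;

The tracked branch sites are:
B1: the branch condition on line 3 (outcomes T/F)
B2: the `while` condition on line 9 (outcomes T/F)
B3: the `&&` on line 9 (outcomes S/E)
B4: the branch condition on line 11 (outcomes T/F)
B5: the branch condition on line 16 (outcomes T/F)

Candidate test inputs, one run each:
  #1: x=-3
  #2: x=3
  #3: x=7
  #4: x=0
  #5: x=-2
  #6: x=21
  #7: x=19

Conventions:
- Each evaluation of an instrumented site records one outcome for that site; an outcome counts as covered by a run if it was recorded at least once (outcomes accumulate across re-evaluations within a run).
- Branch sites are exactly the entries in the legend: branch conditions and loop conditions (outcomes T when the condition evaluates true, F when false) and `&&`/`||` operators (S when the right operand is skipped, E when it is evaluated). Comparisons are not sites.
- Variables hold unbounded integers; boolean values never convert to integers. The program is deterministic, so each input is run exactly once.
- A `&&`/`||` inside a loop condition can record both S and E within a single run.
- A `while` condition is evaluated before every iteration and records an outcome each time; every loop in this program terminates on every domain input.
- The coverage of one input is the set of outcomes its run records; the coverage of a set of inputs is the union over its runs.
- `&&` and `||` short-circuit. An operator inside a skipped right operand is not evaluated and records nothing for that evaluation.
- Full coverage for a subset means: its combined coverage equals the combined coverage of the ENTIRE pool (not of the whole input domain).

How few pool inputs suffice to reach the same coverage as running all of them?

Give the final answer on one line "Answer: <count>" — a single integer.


test 1 (x=-3) fires B1->T, B3->E, B2->F, B5->T; hits B1=T, B2=F, B3=E, B5=T
test 2 (x=3) fires B1->T, B3->E, B2->T, B4->F, B3->E, B2->T, B4->F, B3->E, B2->T, B4->F, B3->E, B2->T, B4->F, B3->E, ...; hits B1=T, B2=T, B2=F, B3=S, B3=E, B4=F, B5=T
test 3 (x=7) fires B1->T, B3->E, B2->T, B4->T, B3->E, B2->T, B4->T, B3->E, B2->T, B4->T, B3->E, B2->T, B4->T, B3->E, ...; hits B1=T, B2=T, B2=F, B3=S, B3=E, B4=T, B5=T
test 4 (x=0) fires B1->T, B3->E, B2->T, B4->F, B3->E, B2->T, B4->F, B3->E, B2->T, B4->F, B3->E, B2->T, B4->F, B3->E, ...; hits B1=T, B2=T, B2=F, B3=S, B3=E, B4=F, B5=T
test 5 (x=-2) fires B1->T, B3->E, B2->T, B4->F, B3->E, B2->T, B4->F, B3->E, B2->T, B4->F, B3->E, B2->T, B4->F, B3->E, ...; hits B1=T, B2=T, B2=F, B3=S, B3=E, B4=F, B5=T
test 6 (x=21) fires B1->T, B3->E, B2->T, B4->T, B3->E, B2->T, B4->T, B3->S, B2->F, B5->F; hits B1=T, B2=T, B2=F, B3=S, B3=E, B4=T, B5=F
test 7 (x=19) fires B1->T, B3->E, B2->T, B4->T, B3->E, B2->T, B4->T, B3->S, B2->F, B5->F; hits B1=T, B2=T, B2=F, B3=S, B3=E, B4=T, B5=F
union over all inputs: B1=T, B2=T, B2=F, B3=S, B3=E, B4=T, B4=F, B5=T, B5=F (9 outcomes)
checked all size-1 subsets: none covers 9 outcomes (max 7/9)
inputs {2, 6} (size 2) cover everything; no size-2 subset with a lexicographically smaller index list covers all 9
Answer: 2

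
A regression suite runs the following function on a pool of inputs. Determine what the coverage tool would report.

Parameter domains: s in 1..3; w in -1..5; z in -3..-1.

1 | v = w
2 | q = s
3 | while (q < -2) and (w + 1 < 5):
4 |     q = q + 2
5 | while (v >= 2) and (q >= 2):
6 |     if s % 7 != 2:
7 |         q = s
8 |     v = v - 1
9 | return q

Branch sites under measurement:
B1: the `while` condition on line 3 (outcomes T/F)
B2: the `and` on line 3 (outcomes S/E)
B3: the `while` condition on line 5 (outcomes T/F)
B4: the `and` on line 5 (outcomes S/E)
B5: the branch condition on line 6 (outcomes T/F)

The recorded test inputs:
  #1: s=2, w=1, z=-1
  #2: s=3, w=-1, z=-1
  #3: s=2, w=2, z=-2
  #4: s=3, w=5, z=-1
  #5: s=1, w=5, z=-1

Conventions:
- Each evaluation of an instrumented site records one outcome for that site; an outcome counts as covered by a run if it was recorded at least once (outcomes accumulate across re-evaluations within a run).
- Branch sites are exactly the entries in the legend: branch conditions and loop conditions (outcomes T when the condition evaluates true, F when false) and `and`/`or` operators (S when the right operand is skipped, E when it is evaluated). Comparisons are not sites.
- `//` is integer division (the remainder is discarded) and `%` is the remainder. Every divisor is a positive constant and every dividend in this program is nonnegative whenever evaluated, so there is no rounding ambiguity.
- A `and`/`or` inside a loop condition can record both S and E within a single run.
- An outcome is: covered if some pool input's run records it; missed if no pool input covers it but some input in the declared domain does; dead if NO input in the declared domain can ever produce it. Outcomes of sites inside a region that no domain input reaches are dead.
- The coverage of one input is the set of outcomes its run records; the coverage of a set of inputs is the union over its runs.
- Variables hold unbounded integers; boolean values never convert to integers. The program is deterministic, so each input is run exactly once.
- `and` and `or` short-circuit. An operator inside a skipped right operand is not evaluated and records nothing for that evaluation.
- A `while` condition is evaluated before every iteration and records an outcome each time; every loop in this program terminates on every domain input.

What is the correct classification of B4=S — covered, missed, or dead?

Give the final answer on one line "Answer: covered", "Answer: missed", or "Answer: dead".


B4=S is recorded by pool input(s) 1, 2, 3, 4 -> covered
Answer: covered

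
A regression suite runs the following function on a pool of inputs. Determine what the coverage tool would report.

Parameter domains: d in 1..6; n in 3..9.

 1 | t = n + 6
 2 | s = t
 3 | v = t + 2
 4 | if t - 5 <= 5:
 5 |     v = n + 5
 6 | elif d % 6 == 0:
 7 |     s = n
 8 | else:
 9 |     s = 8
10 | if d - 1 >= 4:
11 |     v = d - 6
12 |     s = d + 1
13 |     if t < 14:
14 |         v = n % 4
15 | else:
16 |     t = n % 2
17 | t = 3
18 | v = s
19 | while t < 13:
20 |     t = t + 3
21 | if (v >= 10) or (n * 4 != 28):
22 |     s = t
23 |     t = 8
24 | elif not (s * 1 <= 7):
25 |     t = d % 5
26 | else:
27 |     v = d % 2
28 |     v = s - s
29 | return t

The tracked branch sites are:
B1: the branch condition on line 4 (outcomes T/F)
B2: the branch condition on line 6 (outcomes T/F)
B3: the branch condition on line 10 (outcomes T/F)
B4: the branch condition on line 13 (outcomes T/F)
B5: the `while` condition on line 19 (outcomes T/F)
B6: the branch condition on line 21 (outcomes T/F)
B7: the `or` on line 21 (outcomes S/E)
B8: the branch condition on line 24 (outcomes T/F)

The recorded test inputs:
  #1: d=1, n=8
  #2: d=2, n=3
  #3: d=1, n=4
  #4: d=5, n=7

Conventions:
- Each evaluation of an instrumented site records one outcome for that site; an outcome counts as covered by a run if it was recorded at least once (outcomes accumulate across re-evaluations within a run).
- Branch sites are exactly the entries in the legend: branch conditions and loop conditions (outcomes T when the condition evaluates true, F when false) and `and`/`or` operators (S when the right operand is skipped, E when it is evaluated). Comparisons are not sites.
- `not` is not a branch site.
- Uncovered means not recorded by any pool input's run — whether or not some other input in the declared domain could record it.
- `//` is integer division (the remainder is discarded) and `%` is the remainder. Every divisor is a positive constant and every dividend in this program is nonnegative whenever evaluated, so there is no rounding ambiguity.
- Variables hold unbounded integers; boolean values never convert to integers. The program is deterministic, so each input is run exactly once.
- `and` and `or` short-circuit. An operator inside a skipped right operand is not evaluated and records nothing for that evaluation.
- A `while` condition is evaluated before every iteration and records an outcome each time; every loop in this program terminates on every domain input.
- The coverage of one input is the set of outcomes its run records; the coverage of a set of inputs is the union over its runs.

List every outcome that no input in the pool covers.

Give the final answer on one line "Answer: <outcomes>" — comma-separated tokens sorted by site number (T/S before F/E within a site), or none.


#1 (d=1, n=8) -> B1->F, B2->F, B3->F, B5->T, B5->T, B5->T, B5->T, B5->F, B7->E, B6->T; covered: B1=F, B2=F, B3=F, B5=T, B5=F, B6=T, B7=E
#2 (d=2, n=3) -> B1->T, B3->F, B5->T, B5->T, B5->T, B5->T, B5->F, B7->E, B6->T; covered: B1=T, B3=F, B5=T, B5=F, B6=T, B7=E
#3 (d=1, n=4) -> B1->T, B3->F, B5->T, B5->T, B5->T, B5->T, B5->F, B7->S, B6->T; covered: B1=T, B3=F, B5=T, B5=F, B6=T, B7=S
#4 (d=5, n=7) -> B1->F, B2->F, B3->T, B4->T, B5->T, B5->T, B5->T, B5->T, B5->F, B7->E, B6->F, B8->F; covered: B1=F, B2=F, B3=T, B4=T, B5=T, B5=F, B6=F, B7=E, B8=F
union over the pool: B1=T, B1=F, B2=F, B3=T, B3=F, B4=T, B5=T, B5=F, B6=T, B6=F, B7=S, B7=E, B8=F
uncovered (3 of 16): B2=T, B4=F, B8=T
Answer: B2=T, B4=F, B8=T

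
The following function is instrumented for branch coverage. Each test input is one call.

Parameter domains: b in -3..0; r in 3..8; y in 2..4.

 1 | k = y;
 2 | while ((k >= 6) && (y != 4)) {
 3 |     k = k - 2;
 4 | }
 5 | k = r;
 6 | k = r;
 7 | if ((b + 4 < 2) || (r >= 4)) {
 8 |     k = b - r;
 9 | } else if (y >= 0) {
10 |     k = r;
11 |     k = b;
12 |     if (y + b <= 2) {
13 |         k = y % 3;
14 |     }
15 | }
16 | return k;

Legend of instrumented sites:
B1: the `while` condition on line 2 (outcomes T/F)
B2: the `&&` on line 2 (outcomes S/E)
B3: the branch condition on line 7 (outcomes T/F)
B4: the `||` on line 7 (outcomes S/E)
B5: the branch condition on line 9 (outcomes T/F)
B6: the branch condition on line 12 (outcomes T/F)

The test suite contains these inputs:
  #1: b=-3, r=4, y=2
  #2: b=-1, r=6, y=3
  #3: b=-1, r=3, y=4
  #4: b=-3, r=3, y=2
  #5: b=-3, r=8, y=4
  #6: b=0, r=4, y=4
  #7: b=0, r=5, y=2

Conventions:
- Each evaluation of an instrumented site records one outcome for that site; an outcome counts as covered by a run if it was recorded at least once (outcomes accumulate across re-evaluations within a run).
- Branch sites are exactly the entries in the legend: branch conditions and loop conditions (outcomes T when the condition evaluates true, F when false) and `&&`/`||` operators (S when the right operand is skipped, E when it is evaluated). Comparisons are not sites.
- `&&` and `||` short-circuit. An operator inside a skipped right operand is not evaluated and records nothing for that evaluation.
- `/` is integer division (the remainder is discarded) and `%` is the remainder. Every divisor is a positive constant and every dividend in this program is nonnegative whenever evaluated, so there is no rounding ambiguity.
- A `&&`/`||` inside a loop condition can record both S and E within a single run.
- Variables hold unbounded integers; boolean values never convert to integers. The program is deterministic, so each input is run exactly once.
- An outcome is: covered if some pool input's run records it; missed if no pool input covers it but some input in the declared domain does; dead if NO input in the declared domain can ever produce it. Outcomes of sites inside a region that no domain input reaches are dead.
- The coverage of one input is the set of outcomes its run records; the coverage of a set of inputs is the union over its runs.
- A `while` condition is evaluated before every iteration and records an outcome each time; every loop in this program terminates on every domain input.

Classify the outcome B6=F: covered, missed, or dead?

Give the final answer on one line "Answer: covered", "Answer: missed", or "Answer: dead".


B6=F is recorded by pool input(s) 3 -> covered
Answer: covered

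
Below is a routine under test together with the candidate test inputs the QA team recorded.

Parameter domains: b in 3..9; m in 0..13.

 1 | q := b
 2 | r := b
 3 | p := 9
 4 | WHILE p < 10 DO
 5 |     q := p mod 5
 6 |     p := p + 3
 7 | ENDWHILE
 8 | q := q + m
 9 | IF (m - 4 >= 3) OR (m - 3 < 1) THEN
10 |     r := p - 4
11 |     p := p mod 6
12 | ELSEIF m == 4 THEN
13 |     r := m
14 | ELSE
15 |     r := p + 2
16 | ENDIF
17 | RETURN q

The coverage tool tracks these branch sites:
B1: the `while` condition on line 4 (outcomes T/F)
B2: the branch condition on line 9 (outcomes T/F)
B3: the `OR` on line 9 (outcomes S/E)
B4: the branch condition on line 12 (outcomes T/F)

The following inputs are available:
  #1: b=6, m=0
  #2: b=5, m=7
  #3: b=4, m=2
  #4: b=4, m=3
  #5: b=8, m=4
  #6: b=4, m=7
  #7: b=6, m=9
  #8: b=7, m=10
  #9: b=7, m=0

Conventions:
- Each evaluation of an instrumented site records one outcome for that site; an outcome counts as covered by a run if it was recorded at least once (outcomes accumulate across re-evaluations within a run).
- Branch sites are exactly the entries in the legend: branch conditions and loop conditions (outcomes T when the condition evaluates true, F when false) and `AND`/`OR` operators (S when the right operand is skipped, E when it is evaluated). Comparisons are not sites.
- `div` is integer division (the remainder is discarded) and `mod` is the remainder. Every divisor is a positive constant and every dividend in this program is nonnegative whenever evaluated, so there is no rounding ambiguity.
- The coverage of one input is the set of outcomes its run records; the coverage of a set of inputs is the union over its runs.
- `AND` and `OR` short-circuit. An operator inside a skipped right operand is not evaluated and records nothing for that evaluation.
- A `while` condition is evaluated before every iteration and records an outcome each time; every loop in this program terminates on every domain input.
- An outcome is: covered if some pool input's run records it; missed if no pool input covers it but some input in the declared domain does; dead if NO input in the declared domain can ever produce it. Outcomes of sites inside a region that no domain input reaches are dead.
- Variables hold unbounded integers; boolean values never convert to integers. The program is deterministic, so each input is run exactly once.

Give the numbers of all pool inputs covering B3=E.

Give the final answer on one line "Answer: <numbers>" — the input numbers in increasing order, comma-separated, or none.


input #1 (b=6, m=0): hits B3=E
input #2 (b=5, m=7): never hits B3=E
input #3 (b=4, m=2): hits B3=E
input #4 (b=4, m=3): hits B3=E
input #5 (b=8, m=4): hits B3=E
input #6 (b=4, m=7): never hits B3=E
input #7 (b=6, m=9): never hits B3=E
input #8 (b=7, m=10): never hits B3=E
input #9 (b=7, m=0): hits B3=E
Answer: 1, 3, 4, 5, 9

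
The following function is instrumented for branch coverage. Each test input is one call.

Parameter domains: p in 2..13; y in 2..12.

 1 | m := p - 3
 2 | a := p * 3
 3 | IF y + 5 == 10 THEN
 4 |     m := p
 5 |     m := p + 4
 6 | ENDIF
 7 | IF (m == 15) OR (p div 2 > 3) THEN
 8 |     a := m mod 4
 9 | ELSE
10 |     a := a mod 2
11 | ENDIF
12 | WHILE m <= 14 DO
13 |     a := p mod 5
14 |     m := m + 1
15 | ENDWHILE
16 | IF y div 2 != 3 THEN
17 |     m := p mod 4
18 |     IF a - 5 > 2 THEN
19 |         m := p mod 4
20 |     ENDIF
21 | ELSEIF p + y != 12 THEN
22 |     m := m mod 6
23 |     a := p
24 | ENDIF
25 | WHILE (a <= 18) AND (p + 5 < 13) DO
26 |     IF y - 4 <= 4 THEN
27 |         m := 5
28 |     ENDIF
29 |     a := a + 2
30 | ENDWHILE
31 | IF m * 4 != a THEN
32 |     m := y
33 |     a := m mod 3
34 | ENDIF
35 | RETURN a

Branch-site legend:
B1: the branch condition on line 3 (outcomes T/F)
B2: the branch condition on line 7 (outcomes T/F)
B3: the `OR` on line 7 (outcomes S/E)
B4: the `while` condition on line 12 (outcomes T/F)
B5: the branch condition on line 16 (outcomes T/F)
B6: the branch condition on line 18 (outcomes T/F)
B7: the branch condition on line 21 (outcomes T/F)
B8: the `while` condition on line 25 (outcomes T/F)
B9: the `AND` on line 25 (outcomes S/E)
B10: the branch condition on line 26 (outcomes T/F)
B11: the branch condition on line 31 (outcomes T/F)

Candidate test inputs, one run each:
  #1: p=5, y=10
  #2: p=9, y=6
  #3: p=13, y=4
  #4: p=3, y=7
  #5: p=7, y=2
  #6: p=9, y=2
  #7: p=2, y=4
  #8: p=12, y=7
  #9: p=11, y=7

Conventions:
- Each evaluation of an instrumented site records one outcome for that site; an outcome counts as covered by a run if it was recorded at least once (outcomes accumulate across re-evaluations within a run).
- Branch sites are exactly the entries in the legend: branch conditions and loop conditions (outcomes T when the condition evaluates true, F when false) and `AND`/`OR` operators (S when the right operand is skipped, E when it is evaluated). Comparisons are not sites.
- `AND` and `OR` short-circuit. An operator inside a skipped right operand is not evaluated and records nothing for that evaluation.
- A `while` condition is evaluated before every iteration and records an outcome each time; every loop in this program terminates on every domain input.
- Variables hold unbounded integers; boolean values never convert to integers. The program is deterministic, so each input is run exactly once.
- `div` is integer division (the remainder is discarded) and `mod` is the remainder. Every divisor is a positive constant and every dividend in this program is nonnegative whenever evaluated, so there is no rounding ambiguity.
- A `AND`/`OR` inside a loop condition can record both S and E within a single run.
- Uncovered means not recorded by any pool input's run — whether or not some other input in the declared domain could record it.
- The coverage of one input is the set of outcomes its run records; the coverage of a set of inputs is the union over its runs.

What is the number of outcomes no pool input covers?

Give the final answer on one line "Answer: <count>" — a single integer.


#1 (p=5, y=10) -> B1->F, B3->E, B2->F, B4->T, B4->T, B4->T, B4->T, B4->T, B4->T, B4->T, B4->T, B4->T, B4->T, B4->T, ...; covered: B1=F, B2=F, B3=E, B4=T, B4=F, B5=T, B6=F, B8=T, B8=F, B9=S, B9=E, B10=F, B11=T
#2 (p=9, y=6) -> B1->F, B3->E, B2->T, B4->T, B4->T, B4->T, B4->T, B4->T, B4->T, B4->T, B4->T, B4->T, B4->F, B5->F, ...; covered: B1=F, B2=T, B3=E, B4=T, B4=F, B5=F, B7=T, B8=F, B9=E, B11=T
#3 (p=13, y=4) -> B1->F, B3->E, B2->T, B4->T, B4->T, B4->T, B4->T, B4->T, B4->F, B5->T, B6->F, B9->E, B8->F, B11->T; covered: B1=F, B2=T, B3=E, B4=T, B4=F, B5=T, B6=F, B8=F, B9=E, B11=T
#4 (p=3, y=7) -> B1->F, B3->E, B2->F, B4->T, B4->T, B4->T, B4->T, B4->T, B4->T, B4->T, B4->T, B4->T, B4->T, B4->T, ...; covered: B1=F, B2=F, B3=E, B4=T, B4=F, B5=F, B7=T, B8=T, B8=F, B9=S, B9=E, B10=T, B11=T
#5 (p=7, y=2) -> B1->F, B3->E, B2->F, B4->T, B4->T, B4->T, B4->T, B4->T, B4->T, B4->T, B4->T, B4->T, B4->T, B4->T, ...; covered: B1=F, B2=F, B3=E, B4=T, B4=F, B5=T, B6=F, B8=T, B8=F, B9=S, B9=E, B10=T, B11=F
#6 (p=9, y=2) -> B1->F, B3->E, B2->T, B4->T, B4->T, B4->T, B4->T, B4->T, B4->T, B4->T, B4->T, B4->T, B4->F, B5->T, ...; covered: B1=F, B2=T, B3=E, B4=T, B4=F, B5=T, B6=F, B8=F, B9=E, B11=F
#7 (p=2, y=4) -> B1->F, B3->E, B2->F, B4->T, B4->T, B4->T, B4->T, B4->T, B4->T, B4->T, B4->T, B4->T, B4->T, B4->T, ...; covered: B1=F, B2=F, B3=E, B4=T, B4=F, B5=T, B6=F, B8=T, B8=F, B9=S, B9=E, B10=T, B11=F
#8 (p=12, y=7) -> B1->F, B3->E, B2->T, B4->T, B4->T, B4->T, B4->T, B4->T, B4->T, B4->F, B5->F, B7->T, B9->E, B8->F, ...; covered: B1=F, B2=T, B3=E, B4=T, B4=F, B5=F, B7=T, B8=F, B9=E, B11=F
#9 (p=11, y=7) -> B1->F, B3->E, B2->T, B4->T, B4->T, B4->T, B4->T, B4->T, B4->T, B4->T, B4->F, B5->F, B7->T, B9->E, ...; covered: B1=F, B2=T, B3=E, B4=T, B4=F, B5=F, B7=T, B8=F, B9=E, B11=T
union over the pool: B1=F, B2=T, B2=F, B3=E, B4=T, B4=F, B5=T, B5=F, B6=F, B7=T, B8=T, B8=F, B9=S, B9=E, B10=T, B10=F, B11=T, B11=F
uncovered (4 of 22): B1=T, B3=S, B6=T, B7=F
Answer: 4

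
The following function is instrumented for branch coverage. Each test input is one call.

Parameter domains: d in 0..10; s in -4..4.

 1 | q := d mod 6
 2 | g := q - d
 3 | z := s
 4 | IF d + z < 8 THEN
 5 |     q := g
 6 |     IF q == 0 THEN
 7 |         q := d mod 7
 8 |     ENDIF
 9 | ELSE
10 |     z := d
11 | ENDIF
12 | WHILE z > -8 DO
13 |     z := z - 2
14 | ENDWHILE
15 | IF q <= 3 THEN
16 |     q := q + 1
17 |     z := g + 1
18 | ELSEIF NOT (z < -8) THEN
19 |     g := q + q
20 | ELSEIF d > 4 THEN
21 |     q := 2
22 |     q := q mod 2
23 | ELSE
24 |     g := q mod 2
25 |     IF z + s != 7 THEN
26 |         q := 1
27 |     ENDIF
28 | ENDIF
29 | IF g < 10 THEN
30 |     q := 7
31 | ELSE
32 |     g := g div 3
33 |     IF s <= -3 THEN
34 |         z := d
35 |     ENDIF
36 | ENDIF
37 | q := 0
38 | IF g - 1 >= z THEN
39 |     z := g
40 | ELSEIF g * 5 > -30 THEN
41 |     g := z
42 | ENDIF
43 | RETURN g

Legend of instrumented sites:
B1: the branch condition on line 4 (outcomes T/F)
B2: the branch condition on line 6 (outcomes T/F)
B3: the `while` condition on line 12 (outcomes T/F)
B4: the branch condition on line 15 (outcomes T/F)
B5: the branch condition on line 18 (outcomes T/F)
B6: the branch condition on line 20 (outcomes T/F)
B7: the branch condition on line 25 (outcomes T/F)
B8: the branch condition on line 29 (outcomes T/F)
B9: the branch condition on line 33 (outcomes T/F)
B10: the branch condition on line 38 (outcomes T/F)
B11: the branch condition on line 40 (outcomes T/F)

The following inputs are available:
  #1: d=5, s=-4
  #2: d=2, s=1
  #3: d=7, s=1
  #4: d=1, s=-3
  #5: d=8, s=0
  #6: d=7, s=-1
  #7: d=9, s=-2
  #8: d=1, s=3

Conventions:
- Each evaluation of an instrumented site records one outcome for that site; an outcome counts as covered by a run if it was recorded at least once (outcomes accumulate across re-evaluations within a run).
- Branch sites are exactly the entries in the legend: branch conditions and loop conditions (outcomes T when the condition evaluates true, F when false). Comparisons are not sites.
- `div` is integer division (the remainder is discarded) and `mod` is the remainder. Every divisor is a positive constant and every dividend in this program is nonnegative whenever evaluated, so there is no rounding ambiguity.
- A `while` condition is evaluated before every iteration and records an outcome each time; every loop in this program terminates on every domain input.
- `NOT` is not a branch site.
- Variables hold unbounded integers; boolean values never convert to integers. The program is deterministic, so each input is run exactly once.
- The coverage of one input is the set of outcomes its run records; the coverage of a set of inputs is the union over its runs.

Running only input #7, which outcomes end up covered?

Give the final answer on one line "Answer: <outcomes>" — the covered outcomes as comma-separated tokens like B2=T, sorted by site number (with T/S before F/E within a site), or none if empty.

Tracing the run of input #7 (d=9, s=-2):
  B1->T, B2->F, B3->T, B3->T, B3->T, B3->F, B4->T, B8->T, B10->F, B11->F
distinct outcomes covered: B1=T, B2=F, B3=T, B3=F, B4=T, B8=T, B10=F, B11=F

Answer: B1=T, B2=F, B3=T, B3=F, B4=T, B8=T, B10=F, B11=F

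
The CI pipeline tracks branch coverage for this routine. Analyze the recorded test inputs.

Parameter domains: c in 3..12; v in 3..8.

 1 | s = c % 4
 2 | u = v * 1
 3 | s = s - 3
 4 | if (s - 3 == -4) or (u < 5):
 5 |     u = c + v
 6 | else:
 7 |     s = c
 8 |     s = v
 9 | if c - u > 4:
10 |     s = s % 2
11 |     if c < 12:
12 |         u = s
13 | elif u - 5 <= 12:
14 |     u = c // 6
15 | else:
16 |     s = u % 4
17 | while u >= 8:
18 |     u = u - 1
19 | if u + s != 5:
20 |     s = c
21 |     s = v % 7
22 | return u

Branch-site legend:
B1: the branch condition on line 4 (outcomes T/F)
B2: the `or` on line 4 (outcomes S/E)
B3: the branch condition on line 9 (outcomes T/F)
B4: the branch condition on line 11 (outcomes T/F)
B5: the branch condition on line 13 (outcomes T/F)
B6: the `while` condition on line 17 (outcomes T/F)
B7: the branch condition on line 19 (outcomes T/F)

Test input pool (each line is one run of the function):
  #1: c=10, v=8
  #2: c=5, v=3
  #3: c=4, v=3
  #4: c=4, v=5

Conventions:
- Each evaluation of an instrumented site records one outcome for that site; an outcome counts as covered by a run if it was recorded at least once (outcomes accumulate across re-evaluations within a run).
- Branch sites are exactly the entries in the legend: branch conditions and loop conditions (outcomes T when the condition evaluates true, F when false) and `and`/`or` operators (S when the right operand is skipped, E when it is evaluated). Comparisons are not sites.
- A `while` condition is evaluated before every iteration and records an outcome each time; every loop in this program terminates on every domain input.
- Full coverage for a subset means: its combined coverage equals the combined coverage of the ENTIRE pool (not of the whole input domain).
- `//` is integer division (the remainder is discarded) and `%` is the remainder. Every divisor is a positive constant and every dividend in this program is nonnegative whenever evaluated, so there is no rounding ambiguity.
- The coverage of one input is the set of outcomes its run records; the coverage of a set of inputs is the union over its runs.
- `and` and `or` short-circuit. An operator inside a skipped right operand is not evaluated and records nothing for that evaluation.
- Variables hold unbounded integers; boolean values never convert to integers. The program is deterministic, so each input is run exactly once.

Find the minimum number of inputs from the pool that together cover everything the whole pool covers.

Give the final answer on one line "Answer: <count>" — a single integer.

test 1 (c=10, v=8) fires B2->S, B1->T, B3->F, B5->F, B6->T, B6->T, B6->T, B6->T, B6->T, B6->T, B6->T, B6->T, B6->T, B6->T, ...; hits B1=T, B2=S, B3=F, B5=F, B6=T, B6=F, B7=T
test 2 (c=5, v=3) fires B2->E, B1->T, B3->F, B5->T, B6->F, B7->T; hits B1=T, B2=E, B3=F, B5=T, B6=F, B7=T
test 3 (c=4, v=3) fires B2->E, B1->T, B3->F, B5->T, B6->F, B7->T; hits B1=T, B2=E, B3=F, B5=T, B6=F, B7=T
test 4 (c=4, v=5) fires B2->E, B1->F, B3->F, B5->T, B6->F, B7->F; hits B1=F, B2=E, B3=F, B5=T, B6=F, B7=F
together the pool reaches 11 outcomes: B1=T, B1=F, B2=S, B2=E, B3=F, B5=T, B5=F, B6=T, B6=F, B7=T, B7=F
no size-1 subset reaches all 11 outcomes (best union: 7/11)
at size 2, {1, 4} reaches all 11 outcomes; every lexicographically earlier size-2 subset fails

Answer: 2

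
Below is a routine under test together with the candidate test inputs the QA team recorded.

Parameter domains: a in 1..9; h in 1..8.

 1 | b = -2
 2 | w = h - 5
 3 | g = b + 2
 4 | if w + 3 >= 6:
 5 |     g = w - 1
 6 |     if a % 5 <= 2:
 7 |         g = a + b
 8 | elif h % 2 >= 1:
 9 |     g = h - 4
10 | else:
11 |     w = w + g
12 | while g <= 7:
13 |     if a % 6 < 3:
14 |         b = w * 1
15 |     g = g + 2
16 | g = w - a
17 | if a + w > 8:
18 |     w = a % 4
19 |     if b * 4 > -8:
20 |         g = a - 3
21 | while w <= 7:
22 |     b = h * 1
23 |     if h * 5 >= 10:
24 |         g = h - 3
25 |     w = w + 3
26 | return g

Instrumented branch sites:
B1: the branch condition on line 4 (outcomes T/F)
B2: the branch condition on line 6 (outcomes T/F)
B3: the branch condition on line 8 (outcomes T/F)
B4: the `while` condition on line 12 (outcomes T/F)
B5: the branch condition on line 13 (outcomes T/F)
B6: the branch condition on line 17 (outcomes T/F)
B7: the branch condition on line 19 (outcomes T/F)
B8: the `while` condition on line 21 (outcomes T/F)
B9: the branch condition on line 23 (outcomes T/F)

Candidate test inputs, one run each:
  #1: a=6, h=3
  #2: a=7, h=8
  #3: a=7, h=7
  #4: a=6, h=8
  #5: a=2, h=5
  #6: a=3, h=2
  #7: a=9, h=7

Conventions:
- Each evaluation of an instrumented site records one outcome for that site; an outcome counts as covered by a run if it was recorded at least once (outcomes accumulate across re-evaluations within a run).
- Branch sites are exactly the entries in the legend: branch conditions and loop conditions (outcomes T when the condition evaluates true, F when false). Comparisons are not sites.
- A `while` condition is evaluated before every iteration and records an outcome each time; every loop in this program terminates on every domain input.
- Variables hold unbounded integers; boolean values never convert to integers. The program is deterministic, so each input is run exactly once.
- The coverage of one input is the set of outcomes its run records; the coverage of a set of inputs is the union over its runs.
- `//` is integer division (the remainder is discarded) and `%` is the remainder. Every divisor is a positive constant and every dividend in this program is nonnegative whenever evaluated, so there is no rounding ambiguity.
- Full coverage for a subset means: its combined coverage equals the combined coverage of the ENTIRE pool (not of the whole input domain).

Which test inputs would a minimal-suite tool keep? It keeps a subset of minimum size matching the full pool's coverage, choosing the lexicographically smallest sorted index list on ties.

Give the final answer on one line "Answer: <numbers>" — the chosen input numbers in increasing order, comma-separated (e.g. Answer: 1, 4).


#1 (a=6, h=3) -> B1->F, B3->T, B4->T, B5->T, B4->T, B5->T, B4->T, B5->T, B4->T, B5->T, B4->T, B5->T, B4->F, B6->F, ...; covered: B1=F, B3=T, B4=T, B4=F, B5=T, B6=F, B8=T, B8=F, B9=T
#2 (a=7, h=8) -> B1->T, B2->T, B4->T, B5->T, B4->T, B5->T, B4->F, B6->T, B7->T, B8->T, B9->T, B8->T, B9->T, B8->F; covered: B1=T, B2=T, B4=T, B4=F, B5=T, B6=T, B7=T, B8=T, B8=F, B9=T
#3 (a=7, h=7) -> B1->F, B3->T, B4->T, B5->T, B4->T, B5->T, B4->T, B5->T, B4->F, B6->T, B7->T, B8->T, B9->T, B8->T, ...; covered: B1=F, B3=T, B4=T, B4=F, B5=T, B6=T, B7=T, B8=T, B8=F, B9=T
#4 (a=6, h=8) -> B1->T, B2->T, B4->T, B5->T, B4->T, B5->T, B4->F, B6->T, B7->T, B8->T, B9->T, B8->T, B9->T, B8->F; covered: B1=T, B2=T, B4=T, B4=F, B5=T, B6=T, B7=T, B8=T, B8=F, B9=T
#5 (a=2, h=5) -> B1->F, B3->T, B4->T, B5->T, B4->T, B5->T, B4->T, B5->T, B4->T, B5->T, B4->F, B6->F, B8->T, B9->T, ...; covered: B1=F, B3=T, B4=T, B4=F, B5=T, B6=F, B8=T, B8=F, B9=T
#6 (a=3, h=2) -> B1->F, B3->F, B4->T, B5->F, B4->T, B5->F, B4->T, B5->F, B4->T, B5->F, B4->F, B6->F, B8->T, B9->T, ...; covered: B1=F, B3=F, B4=T, B4=F, B5=F, B6=F, B8=T, B8=F, B9=T
#7 (a=9, h=7) -> B1->F, B3->T, B4->T, B5->F, B4->T, B5->F, B4->T, B5->F, B4->F, B6->T, B7->F, B8->T, B9->T, B8->T, ...; covered: B1=F, B3=T, B4=T, B4=F, B5=F, B6=T, B7=F, B8=T, B8=F, B9=T
the full pool covers 16 outcomes: B1=T, B1=F, B2=T, B3=T, B3=F, B4=T, B4=F, B5=T, B5=F, B6=T, B6=F, B7=T, B7=F, B8=T, B8=F, B9=T
checked all size-1 subsets: none covers 16 outcomes (max 10/16)
checked all size-2 subsets: none covers 16 outcomes (max 14/16)
the canonical winner is {2, 6, 7}: size 3, full 16-outcome coverage, earliest index list among size-3 covers
Answer: 2, 6, 7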